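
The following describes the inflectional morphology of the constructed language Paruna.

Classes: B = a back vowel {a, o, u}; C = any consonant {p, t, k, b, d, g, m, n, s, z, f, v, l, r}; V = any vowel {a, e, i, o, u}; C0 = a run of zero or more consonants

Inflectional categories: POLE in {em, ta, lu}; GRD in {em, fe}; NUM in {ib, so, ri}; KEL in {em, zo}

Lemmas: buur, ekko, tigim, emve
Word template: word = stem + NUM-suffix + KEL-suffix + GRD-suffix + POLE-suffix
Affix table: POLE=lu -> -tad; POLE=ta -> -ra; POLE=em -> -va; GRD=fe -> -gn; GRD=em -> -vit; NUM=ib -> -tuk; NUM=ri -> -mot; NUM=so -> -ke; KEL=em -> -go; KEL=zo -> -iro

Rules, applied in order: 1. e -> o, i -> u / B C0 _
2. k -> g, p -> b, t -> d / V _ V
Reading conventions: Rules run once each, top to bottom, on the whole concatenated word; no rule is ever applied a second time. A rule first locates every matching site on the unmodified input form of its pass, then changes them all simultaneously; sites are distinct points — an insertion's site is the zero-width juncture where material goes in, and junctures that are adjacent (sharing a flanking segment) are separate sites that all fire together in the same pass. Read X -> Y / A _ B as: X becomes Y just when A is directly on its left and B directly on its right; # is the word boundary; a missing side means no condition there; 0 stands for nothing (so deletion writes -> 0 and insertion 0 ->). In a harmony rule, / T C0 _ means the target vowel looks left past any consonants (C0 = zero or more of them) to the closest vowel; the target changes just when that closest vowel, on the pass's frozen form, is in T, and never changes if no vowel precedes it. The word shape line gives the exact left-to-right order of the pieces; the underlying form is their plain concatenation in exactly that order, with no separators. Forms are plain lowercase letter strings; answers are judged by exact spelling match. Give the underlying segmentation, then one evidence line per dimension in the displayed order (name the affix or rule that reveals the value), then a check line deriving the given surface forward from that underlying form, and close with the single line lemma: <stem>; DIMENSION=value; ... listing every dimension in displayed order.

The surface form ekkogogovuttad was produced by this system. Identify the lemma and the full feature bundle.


underlying: ekko-ke-go-vit-tad
POLE=lu - signalled by the affix -tad
GRD=em - signalled by the affix -vit
NUM=so - signalled by the affix -ke
KEL=em - signalled by the affix -go
check: ekkokegovittad -> ekkokogovuttad -> ekkogogovuttad
lemma: ekko; POLE=lu; GRD=em; NUM=so; KEL=em


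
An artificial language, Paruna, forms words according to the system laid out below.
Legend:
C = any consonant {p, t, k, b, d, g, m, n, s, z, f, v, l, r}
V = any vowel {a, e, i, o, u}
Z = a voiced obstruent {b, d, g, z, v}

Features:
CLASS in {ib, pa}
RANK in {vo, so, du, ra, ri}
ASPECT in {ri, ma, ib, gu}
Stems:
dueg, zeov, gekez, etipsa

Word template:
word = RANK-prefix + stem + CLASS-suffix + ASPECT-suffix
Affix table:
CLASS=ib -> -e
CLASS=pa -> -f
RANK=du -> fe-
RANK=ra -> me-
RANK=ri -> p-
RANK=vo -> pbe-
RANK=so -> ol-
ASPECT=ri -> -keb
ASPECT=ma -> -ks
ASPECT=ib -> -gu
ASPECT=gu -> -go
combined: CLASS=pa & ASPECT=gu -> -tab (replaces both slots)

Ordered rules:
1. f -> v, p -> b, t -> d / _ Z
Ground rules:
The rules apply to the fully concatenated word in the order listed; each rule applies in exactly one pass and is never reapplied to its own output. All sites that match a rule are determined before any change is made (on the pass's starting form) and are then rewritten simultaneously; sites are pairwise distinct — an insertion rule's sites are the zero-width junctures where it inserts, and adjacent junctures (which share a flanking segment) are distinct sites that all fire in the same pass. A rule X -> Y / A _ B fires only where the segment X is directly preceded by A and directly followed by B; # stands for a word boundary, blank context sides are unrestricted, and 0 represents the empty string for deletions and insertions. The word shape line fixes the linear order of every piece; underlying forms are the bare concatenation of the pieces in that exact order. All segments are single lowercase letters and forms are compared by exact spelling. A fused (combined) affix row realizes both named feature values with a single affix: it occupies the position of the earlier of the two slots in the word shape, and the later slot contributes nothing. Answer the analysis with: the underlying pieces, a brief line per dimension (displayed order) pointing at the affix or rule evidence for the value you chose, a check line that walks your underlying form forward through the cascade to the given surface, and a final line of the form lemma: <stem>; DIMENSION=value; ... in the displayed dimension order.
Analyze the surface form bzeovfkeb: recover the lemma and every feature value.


underlying: p-zeov-f-keb
CLASS=pa - signalled by the affix -f
RANK=ri - signalled by the affix p-
ASPECT=ri - signalled by the affix -keb
check: pzeovfkeb -> bzeovfkeb
lemma: zeov; CLASS=pa; RANK=ri; ASPECT=ri


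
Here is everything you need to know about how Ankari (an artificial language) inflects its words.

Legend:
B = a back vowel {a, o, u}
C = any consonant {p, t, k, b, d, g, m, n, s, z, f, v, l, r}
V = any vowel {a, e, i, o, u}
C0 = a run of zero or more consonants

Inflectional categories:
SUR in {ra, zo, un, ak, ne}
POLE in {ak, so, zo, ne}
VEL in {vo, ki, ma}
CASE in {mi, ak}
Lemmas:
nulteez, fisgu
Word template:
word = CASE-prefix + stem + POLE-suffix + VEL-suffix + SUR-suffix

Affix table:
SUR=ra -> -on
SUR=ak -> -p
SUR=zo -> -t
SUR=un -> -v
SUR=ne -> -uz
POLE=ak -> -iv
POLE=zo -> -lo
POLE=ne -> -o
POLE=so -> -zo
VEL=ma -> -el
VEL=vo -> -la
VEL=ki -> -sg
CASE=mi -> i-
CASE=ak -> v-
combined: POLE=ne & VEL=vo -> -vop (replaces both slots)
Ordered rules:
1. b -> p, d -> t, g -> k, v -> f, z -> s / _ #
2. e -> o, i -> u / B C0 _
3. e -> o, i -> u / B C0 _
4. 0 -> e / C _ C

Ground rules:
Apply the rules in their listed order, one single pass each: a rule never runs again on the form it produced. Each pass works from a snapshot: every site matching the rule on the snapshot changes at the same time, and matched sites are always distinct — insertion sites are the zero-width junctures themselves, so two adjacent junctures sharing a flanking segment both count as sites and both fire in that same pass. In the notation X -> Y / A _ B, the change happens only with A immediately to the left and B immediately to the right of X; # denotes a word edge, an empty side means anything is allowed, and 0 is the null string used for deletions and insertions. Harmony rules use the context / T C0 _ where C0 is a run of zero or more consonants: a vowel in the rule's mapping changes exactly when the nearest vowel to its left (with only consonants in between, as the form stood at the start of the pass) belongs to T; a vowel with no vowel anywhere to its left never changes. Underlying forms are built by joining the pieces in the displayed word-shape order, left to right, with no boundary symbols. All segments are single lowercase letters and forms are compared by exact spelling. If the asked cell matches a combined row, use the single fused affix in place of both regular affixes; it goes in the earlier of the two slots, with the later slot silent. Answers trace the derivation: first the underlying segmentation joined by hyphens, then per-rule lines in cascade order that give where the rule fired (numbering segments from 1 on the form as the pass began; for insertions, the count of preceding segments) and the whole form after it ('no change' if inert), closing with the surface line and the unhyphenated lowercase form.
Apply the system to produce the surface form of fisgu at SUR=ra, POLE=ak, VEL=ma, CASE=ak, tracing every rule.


underlying: v-fisgu-iv-el-on
1. b -> p, d -> t, g -> k, v -> f, z -> s / _ #: no change
2. e -> o, i -> u / B C0 _: fires at position(s) 7: vfisguuvelon
3. e -> o, i -> u / B C0 _: fires at position(s) 9: vfisguuvolon
4. 0 -> e / C _ C: inserts after position(s) 1, 4: vefiseguuvolon
surface: vefiseguuvolon


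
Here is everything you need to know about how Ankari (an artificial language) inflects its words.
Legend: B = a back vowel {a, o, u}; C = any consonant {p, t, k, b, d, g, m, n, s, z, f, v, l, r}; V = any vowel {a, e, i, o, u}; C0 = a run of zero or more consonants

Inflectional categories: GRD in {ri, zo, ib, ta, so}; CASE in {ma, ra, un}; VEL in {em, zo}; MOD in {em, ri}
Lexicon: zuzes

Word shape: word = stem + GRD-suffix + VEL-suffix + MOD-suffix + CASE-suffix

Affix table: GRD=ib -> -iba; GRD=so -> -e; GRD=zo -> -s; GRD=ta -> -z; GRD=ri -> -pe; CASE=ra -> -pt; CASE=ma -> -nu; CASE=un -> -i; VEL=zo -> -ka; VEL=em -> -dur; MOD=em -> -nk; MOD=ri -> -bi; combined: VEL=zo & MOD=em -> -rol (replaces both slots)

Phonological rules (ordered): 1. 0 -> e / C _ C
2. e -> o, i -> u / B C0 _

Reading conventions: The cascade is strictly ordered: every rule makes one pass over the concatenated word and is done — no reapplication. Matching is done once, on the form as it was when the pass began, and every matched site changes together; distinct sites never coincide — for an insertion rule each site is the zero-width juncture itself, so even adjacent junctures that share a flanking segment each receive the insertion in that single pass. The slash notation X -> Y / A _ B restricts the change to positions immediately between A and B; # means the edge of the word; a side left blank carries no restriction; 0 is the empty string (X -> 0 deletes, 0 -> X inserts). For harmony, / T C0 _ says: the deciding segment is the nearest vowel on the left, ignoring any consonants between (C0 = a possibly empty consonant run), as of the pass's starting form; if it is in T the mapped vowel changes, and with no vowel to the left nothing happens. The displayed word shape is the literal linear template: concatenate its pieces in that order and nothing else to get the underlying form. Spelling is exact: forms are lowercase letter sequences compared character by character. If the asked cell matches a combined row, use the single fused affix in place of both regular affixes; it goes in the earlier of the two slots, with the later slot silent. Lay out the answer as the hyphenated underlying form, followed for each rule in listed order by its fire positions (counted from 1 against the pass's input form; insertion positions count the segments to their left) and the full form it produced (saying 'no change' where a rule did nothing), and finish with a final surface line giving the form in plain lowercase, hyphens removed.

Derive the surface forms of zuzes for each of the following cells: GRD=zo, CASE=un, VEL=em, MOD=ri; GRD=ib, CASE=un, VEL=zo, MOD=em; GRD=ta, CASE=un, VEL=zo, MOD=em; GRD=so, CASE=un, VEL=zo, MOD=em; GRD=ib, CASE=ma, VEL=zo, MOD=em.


cell GRD=zo, CASE=un, VEL=em, MOD=ri:
underlying: zuzes-s-dur-bi-i
1. 0 -> e / C _ C: inserts after position(s) 5, 6, 9: zuzesesedurebii
2. e -> o, i -> u / B C0 _: fires at position(s) 4, 12: zuzosesedurobii
surface: zuzosesedurobii

cell GRD=ib, CASE=un, VEL=zo, MOD=em:
underlying: zuzes-iba-rol-i
1. 0 -> e / C _ C: no change
2. e -> o, i -> u / B C0 _: fires at position(s) 4, 12: zuzosibarolu
surface: zuzosibarolu

cell GRD=ta, CASE=un, VEL=zo, MOD=em:
underlying: zuzes-z-rol-i
1. 0 -> e / C _ C: inserts after position(s) 5, 6: zuzesezeroli
2. e -> o, i -> u / B C0 _: fires at position(s) 4, 12: zuzosezerolu
surface: zuzosezerolu

cell GRD=so, CASE=un, VEL=zo, MOD=em:
underlying: zuzes-e-rol-i
1. 0 -> e / C _ C: no change
2. e -> o, i -> u / B C0 _: fires at position(s) 4, 10: zuzoserolu
surface: zuzoserolu

cell GRD=ib, CASE=ma, VEL=zo, MOD=em:
underlying: zuzes-iba-rol-nu
1. 0 -> e / C _ C: inserts after position(s) 11: zuzesibarolenu
2. e -> o, i -> u / B C0 _: fires at position(s) 4, 12: zuzosibarolonu
surface: zuzosibarolonu


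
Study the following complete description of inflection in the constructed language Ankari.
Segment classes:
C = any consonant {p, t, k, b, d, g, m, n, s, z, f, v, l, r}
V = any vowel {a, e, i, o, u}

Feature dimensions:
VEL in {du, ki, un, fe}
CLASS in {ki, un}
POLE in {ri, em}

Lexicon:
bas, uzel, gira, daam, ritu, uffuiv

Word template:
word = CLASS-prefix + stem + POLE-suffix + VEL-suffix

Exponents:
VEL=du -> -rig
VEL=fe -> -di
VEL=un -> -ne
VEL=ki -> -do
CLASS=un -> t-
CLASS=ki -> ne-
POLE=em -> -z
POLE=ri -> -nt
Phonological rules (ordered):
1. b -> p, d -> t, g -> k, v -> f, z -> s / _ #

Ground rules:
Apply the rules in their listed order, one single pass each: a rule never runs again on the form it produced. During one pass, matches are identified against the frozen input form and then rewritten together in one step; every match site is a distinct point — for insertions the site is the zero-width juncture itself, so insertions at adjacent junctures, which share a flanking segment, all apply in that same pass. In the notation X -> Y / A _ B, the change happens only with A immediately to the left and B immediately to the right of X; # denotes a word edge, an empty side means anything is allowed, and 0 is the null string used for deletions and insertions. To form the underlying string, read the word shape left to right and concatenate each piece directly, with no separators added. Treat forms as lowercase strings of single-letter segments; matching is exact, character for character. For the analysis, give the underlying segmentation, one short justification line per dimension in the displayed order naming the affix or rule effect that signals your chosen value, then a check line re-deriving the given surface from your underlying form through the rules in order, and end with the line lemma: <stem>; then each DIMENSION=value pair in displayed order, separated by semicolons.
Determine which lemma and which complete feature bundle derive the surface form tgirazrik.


underlying: t-gira-z-rig
VEL=du - signalled by the affix -rig
CLASS=un - signalled by the affix t-
POLE=em - signalled by the affix -z
check: tgirazrig -> tgirazrik
lemma: gira; VEL=du; CLASS=un; POLE=em


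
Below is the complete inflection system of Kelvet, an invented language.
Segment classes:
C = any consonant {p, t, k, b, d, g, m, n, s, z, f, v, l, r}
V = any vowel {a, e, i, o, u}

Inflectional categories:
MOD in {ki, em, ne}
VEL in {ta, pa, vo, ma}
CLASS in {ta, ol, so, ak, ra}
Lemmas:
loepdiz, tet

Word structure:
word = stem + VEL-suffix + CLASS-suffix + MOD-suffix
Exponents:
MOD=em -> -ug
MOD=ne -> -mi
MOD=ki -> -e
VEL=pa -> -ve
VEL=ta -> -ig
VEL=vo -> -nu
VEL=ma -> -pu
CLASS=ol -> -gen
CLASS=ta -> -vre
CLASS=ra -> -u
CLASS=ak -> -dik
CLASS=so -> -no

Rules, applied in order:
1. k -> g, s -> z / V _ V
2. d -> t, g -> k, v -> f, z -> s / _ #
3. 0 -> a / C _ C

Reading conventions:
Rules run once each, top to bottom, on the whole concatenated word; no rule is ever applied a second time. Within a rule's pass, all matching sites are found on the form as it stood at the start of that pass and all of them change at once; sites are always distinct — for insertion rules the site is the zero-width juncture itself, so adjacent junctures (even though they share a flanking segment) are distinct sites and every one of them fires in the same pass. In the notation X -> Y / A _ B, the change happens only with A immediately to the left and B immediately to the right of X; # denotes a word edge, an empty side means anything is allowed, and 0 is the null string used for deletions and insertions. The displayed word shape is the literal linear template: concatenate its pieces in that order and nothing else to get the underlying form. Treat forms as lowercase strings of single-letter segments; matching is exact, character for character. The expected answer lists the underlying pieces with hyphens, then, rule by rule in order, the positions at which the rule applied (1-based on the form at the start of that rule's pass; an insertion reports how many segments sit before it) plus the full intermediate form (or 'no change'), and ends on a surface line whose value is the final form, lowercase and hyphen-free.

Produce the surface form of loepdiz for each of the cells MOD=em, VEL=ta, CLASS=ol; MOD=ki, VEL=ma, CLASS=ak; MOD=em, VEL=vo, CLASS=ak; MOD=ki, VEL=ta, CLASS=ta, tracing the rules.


cell MOD=em, VEL=ta, CLASS=ol:
underlying: loepdiz-ig-gen-ug
1. k -> g, s -> z / V _ V: no change
2. d -> t, g -> k, v -> f, z -> s / _ #: fires at position(s) 14: loepdiziggenuk
3. 0 -> a / C _ C: inserts after position(s) 4, 9: loepadizigagenuk
surface: loepadizigagenuk

cell MOD=ki, VEL=ma, CLASS=ak:
underlying: loepdiz-pu-dik-e
1. k -> g, s -> z / V _ V: fires at position(s) 12: loepdizpudige
2. d -> t, g -> k, v -> f, z -> s / _ #: no change
3. 0 -> a / C _ C: inserts after position(s) 4, 7: loepadizapudige
surface: loepadizapudige

cell MOD=em, VEL=vo, CLASS=ak:
underlying: loepdiz-nu-dik-ug
1. k -> g, s -> z / V _ V: fires at position(s) 12: loepdiznudigug
2. d -> t, g -> k, v -> f, z -> s / _ #: fires at position(s) 14: loepdiznudiguk
3. 0 -> a / C _ C: inserts after position(s) 4, 7: loepadizanudiguk
surface: loepadizanudiguk

cell MOD=ki, VEL=ta, CLASS=ta:
underlying: loepdiz-ig-vre-e
1. k -> g, s -> z / V _ V: no change
2. d -> t, g -> k, v -> f, z -> s / _ #: no change
3. 0 -> a / C _ C: inserts after position(s) 4, 9, 10: loepadizigavaree
surface: loepadizigavaree


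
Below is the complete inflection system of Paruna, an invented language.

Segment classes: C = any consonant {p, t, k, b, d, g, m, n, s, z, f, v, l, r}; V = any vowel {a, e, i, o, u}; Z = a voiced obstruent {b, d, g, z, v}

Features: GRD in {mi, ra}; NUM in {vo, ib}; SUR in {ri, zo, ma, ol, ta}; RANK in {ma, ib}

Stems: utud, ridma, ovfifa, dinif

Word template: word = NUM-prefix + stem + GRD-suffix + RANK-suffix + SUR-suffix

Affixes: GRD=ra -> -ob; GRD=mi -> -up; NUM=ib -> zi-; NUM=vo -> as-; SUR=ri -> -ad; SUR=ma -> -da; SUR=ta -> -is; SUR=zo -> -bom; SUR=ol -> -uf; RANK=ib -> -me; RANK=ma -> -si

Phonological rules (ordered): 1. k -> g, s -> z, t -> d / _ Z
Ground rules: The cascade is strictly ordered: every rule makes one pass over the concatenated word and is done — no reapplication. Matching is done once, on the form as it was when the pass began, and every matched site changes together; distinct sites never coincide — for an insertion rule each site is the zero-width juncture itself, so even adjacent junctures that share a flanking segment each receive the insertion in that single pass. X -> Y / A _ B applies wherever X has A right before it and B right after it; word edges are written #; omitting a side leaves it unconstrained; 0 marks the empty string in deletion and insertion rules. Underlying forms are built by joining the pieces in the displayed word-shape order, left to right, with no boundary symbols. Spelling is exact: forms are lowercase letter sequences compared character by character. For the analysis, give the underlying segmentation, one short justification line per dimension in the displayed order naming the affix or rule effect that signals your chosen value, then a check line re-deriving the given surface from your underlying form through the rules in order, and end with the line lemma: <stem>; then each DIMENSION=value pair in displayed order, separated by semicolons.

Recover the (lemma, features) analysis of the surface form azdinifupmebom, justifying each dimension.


underlying: as-dinif-up-me-bom
GRD=mi - signalled by the affix -up
NUM=vo - signalled by the affix as-
SUR=zo - signalled by the affix -bom
RANK=ib - signalled by the affix -me
check: asdinifupmebom -> azdinifupmebom
lemma: dinif; GRD=mi; NUM=vo; SUR=zo; RANK=ib


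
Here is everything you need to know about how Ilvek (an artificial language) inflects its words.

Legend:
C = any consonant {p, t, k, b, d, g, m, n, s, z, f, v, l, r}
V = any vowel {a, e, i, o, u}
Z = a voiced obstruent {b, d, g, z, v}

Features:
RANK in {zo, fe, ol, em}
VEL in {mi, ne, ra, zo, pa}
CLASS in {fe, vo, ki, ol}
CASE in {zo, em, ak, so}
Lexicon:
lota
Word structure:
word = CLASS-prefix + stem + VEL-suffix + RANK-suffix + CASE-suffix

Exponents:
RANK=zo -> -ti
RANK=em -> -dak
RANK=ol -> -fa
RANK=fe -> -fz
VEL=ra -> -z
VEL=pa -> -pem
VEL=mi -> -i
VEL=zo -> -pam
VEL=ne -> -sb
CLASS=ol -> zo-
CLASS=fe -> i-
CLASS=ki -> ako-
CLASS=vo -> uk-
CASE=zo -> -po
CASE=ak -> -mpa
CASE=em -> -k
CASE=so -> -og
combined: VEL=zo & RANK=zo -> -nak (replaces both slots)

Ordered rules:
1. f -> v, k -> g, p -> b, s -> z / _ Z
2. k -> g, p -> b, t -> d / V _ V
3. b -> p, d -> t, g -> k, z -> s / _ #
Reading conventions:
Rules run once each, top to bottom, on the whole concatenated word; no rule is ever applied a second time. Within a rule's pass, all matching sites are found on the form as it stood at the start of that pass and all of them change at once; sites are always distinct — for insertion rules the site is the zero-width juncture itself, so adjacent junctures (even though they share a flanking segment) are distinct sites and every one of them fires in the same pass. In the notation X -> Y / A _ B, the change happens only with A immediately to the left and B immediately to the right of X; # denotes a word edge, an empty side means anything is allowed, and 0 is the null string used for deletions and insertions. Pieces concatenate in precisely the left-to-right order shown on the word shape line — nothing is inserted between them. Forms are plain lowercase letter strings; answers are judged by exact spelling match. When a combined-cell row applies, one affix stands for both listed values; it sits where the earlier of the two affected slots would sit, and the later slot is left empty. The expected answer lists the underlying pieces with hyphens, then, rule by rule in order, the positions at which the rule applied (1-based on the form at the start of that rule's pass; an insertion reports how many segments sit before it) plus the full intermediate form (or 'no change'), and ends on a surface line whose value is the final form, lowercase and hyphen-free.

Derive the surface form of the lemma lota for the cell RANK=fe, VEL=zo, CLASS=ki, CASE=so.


underlying: ako-lota-pam-fz-og
1. f -> v, k -> g, p -> b, s -> z / _ Z: fires at position(s) 11: akolotapamvzog
2. k -> g, p -> b, t -> d / V _ V: fires at position(s) 2, 6, 8: agolodabamvzog
3. b -> p, d -> t, g -> k, z -> s / _ #: fires at position(s) 14: agolodabamvzok
surface: agolodabamvzok


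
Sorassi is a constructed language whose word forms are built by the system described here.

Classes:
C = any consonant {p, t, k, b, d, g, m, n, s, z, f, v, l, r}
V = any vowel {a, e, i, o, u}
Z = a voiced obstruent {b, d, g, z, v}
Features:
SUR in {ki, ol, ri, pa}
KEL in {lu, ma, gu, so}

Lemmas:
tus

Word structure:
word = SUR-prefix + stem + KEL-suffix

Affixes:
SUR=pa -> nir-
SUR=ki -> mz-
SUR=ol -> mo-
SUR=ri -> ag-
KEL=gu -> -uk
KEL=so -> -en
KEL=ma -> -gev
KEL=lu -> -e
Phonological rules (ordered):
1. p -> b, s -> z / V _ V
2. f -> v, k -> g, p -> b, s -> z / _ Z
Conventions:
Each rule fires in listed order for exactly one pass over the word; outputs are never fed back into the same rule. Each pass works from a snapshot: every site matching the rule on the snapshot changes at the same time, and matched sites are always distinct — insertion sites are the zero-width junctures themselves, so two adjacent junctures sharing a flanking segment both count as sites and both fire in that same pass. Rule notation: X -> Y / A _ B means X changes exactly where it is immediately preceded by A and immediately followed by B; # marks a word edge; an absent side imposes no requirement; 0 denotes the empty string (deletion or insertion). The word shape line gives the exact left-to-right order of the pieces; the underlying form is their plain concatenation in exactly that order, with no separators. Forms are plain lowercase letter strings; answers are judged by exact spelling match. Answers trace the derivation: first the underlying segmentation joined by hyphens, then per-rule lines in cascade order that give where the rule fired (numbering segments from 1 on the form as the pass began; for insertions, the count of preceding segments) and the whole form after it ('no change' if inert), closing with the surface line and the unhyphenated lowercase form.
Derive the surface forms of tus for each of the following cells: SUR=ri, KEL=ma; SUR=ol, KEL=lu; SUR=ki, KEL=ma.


cell SUR=ri, KEL=ma:
underlying: ag-tus-gev
1. p -> b, s -> z / V _ V: no change
2. f -> v, k -> g, p -> b, s -> z / _ Z: fires at position(s) 5: agtuzgev
surface: agtuzgev

cell SUR=ol, KEL=lu:
underlying: mo-tus-e
1. p -> b, s -> z / V _ V: fires at position(s) 5: motuze
2. f -> v, k -> g, p -> b, s -> z / _ Z: no change
surface: motuze

cell SUR=ki, KEL=ma:
underlying: mz-tus-gev
1. p -> b, s -> z / V _ V: no change
2. f -> v, k -> g, p -> b, s -> z / _ Z: fires at position(s) 5: mztuzgev
surface: mztuzgev


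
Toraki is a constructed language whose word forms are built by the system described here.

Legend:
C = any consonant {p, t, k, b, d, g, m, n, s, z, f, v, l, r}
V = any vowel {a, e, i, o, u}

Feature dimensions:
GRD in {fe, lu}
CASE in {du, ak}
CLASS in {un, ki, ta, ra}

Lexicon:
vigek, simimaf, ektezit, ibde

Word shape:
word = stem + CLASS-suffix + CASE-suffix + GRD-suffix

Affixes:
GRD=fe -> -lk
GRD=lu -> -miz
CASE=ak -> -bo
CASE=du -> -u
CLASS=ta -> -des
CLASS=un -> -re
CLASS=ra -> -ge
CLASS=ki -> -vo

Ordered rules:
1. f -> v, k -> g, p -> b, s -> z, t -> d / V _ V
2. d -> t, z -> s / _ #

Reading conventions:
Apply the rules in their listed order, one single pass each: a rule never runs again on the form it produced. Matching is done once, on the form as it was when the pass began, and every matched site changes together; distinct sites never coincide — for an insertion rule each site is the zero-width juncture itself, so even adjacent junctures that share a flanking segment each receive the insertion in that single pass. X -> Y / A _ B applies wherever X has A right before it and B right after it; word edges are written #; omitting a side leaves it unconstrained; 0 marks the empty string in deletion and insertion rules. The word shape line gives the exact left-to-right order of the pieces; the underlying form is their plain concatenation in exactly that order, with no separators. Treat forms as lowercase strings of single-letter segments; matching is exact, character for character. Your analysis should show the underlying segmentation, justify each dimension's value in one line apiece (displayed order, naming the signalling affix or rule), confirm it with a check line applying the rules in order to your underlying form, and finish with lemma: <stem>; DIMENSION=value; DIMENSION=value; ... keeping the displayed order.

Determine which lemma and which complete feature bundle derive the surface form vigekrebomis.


underlying: vigek-re-bo-miz
GRD=lu - signalled by the affix -miz
CASE=ak - signalled by the affix -bo
CLASS=un - signalled by the affix -re
check: vigekrebomiz -> vigekrebomiz -> vigekrebomis
lemma: vigek; GRD=lu; CASE=ak; CLASS=un


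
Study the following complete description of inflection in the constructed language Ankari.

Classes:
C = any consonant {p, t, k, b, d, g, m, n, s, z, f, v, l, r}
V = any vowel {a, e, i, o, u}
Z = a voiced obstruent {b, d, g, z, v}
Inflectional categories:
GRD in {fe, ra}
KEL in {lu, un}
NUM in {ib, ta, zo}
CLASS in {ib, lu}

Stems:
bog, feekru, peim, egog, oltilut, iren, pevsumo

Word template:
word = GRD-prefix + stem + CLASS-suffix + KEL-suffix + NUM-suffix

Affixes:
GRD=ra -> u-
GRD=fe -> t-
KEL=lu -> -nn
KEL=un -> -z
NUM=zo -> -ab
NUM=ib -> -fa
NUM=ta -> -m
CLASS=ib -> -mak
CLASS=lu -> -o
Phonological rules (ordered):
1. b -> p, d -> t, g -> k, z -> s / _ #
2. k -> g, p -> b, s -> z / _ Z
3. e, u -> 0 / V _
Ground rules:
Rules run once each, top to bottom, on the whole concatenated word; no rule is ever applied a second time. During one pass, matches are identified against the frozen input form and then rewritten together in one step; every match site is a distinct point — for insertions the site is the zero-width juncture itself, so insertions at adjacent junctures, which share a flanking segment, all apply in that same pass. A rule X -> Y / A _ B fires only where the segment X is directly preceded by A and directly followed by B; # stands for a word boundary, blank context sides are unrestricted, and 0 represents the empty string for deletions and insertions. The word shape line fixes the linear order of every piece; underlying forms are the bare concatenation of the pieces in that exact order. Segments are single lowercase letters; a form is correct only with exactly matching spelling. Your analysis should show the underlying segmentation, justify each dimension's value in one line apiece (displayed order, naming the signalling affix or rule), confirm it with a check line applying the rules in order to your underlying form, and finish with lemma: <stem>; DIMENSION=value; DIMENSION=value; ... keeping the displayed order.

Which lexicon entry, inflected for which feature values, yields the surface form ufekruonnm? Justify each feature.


underlying: u-feekru-o-nn-m
GRD=ra - signalled by the affix u-
KEL=lu - signalled by the affix -nn
NUM=ta - signalled by the affix -m
CLASS=lu - signalled by the affix -o
check: ufeekruonnm -> ufeekruonnm -> ufeekruonnm -> ufekruonnm
lemma: feekru; GRD=ra; KEL=lu; NUM=ta; CLASS=lu


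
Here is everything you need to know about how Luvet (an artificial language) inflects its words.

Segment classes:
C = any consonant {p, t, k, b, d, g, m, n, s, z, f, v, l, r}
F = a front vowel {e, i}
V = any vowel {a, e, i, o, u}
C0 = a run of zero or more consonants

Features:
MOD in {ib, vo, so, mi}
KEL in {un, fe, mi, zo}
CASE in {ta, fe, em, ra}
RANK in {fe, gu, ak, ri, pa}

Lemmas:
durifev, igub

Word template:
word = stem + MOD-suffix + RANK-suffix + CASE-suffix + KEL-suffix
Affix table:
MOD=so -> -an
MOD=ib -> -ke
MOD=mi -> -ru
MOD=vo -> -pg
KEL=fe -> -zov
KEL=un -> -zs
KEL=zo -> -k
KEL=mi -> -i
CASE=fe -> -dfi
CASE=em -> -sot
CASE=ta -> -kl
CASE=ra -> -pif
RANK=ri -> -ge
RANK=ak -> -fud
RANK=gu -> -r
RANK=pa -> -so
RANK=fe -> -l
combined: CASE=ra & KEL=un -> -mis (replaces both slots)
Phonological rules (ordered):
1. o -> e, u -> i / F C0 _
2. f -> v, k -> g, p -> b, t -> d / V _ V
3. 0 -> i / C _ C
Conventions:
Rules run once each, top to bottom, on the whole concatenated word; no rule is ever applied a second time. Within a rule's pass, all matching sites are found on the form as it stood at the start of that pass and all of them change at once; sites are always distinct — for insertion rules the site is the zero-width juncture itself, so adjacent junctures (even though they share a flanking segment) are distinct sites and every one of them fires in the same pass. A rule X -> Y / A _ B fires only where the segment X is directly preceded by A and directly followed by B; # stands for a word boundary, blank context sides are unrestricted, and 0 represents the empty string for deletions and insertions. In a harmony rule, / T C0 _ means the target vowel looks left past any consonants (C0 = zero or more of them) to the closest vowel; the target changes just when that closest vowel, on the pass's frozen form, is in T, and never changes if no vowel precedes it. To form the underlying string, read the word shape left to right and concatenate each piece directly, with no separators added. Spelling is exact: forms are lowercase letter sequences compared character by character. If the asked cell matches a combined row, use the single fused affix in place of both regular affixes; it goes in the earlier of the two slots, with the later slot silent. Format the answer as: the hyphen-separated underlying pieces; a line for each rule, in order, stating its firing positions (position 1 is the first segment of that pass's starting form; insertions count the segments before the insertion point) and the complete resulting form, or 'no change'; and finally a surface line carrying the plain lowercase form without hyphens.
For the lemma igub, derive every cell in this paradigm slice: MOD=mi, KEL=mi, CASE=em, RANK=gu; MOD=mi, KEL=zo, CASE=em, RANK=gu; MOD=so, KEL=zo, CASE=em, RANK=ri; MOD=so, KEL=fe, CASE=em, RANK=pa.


cell MOD=mi, KEL=mi, CASE=em, RANK=gu:
underlying: igub-ru-r-sot-i
1. o -> e, u -> i / F C0 _: fires at position(s) 3: igibrursoti
2. f -> v, k -> g, p -> b, t -> d / V _ V: fires at position(s) 10: igibrursodi
3. 0 -> i / C _ C: inserts after position(s) 4, 7: igibirurisodi
surface: igibirurisodi

cell MOD=mi, KEL=zo, CASE=em, RANK=gu:
underlying: igub-ru-r-sot-k
1. o -> e, u -> i / F C0 _: fires at position(s) 3: igibrursotk
2. f -> v, k -> g, p -> b, t -> d / V _ V: no change
3. 0 -> i / C _ C: inserts after position(s) 4, 7, 10: igibirurisotik
surface: igibirurisotik

cell MOD=so, KEL=zo, CASE=em, RANK=ri:
underlying: igub-an-ge-sot-k
1. o -> e, u -> i / F C0 _: fires at position(s) 3, 10: igibangesetk
2. f -> v, k -> g, p -> b, t -> d / V _ V: no change
3. 0 -> i / C _ C: inserts after position(s) 6, 11: igibanigesetik
surface: igibanigesetik

cell MOD=so, KEL=fe, CASE=em, RANK=pa:
underlying: igub-an-so-sot-zov
1. o -> e, u -> i / F C0 _: fires at position(s) 3: igibansosotzov
2. f -> v, k -> g, p -> b, t -> d / V _ V: no change
3. 0 -> i / C _ C: inserts after position(s) 6, 11: igibanisosotizov
surface: igibanisosotizov


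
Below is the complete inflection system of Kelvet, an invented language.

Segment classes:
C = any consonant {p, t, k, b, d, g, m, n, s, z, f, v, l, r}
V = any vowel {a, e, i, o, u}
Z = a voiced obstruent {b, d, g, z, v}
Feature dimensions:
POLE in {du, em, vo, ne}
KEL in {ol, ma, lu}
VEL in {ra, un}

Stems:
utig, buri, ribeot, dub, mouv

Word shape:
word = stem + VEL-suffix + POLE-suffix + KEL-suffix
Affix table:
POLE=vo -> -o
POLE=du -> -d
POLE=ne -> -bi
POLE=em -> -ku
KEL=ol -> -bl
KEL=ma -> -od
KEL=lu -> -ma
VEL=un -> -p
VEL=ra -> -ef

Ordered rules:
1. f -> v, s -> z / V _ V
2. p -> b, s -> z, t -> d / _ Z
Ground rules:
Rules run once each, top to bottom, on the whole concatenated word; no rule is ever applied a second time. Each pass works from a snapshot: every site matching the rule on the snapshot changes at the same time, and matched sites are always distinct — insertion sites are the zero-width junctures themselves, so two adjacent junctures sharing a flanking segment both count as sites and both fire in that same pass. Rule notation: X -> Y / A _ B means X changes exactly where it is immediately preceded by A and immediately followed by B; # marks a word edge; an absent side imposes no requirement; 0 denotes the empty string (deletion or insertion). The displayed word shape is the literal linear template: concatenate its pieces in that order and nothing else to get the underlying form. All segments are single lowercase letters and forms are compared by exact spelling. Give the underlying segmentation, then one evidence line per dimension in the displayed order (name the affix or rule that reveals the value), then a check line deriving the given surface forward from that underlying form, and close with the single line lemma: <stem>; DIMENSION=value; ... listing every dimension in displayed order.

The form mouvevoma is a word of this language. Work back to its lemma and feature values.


underlying: mouv-ef-o-ma
POLE=vo - signalled by the affix -o
KEL=lu - signalled by the affix -ma
VEL=ra - signalled by the affix -ef
check: mouvefoma -> mouvevoma -> mouvevoma
lemma: mouv; POLE=vo; KEL=lu; VEL=ra


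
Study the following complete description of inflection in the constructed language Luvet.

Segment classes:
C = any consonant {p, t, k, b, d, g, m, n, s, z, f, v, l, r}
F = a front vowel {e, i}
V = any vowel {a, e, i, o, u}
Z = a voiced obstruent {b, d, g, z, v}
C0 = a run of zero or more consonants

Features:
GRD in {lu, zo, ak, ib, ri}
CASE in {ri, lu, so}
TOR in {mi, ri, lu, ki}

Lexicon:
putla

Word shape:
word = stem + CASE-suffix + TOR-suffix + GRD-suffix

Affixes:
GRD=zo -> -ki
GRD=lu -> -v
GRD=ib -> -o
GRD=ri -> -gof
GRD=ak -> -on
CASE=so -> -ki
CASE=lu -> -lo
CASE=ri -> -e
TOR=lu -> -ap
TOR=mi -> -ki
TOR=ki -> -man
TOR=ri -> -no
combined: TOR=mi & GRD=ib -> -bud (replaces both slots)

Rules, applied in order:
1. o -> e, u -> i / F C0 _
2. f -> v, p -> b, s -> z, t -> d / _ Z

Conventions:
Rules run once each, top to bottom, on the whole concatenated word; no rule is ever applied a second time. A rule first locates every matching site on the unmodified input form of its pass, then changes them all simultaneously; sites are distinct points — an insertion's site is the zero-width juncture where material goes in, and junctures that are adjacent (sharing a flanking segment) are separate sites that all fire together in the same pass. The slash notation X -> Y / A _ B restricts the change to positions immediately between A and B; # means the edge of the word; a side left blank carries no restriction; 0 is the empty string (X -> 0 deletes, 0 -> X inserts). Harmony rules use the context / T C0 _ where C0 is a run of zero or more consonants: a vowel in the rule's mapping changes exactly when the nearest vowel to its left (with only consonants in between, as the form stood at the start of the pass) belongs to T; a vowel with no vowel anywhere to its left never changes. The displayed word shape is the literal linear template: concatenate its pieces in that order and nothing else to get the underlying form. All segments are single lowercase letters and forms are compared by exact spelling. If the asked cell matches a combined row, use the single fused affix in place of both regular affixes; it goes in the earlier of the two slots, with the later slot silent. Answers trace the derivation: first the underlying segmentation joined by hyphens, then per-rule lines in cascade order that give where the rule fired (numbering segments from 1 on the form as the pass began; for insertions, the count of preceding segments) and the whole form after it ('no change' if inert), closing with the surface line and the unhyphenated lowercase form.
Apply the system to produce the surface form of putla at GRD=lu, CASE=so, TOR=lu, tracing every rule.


underlying: putla-ki-ap-v
1. o -> e, u -> i / F C0 _: no change
2. f -> v, p -> b, s -> z, t -> d / _ Z: fires at position(s) 9: putlakiabv
surface: putlakiabv


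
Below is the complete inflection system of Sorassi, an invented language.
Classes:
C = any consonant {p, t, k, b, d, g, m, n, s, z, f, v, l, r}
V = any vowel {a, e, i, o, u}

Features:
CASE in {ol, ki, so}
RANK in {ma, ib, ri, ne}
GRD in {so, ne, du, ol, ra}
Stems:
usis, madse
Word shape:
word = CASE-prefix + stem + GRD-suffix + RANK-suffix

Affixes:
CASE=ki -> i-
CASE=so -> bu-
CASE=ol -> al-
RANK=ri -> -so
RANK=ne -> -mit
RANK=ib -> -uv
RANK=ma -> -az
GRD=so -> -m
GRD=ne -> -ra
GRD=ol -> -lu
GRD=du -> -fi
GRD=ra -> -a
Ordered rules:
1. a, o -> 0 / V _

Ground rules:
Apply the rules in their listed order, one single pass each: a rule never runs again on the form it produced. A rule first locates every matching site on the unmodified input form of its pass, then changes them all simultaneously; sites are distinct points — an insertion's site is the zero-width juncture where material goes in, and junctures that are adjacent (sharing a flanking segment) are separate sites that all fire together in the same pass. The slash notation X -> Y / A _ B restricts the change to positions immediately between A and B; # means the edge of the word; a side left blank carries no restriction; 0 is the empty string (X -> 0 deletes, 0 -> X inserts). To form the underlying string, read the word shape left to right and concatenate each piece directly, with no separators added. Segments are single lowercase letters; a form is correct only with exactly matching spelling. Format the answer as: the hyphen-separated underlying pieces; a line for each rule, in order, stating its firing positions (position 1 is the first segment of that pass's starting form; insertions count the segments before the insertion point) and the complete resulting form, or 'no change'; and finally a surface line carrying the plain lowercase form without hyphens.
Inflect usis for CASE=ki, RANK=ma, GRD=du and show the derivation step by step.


underlying: i-usis-fi-az
1. a, o -> 0 / V _: fires at position(s) 8: iusisfiz
surface: iusisfiz
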